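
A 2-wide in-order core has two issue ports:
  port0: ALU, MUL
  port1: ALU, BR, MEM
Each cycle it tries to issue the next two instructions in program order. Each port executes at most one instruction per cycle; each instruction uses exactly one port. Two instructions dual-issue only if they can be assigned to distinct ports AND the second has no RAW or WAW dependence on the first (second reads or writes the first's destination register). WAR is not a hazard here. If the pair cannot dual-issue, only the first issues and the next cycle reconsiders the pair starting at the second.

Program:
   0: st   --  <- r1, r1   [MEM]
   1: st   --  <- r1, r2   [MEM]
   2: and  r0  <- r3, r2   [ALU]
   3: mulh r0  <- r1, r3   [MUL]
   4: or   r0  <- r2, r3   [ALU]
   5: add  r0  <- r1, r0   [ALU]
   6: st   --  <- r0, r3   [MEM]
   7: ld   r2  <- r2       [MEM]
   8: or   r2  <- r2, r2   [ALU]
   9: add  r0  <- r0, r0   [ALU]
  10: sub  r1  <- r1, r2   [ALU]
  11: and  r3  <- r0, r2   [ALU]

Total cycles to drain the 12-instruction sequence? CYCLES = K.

CYCLES = 9

  cy0 -> i0 (st) no-port MEM/MEM
  cy1 -> i1&i2 (st;and) 2-wide
  cy2 -> i3 (mulh) WAW r0
  cy3 -> i4 (or) RAW+WAW r0
  cy4 -> i5 (add) RAW r0
  cy5 -> i6 (st) no-port MEM/MEM
  cy6 -> i7 (ld) RAW+WAW r2
  cy7 -> i8&i9 (or;add) 2-wide
  cy8 -> i10&i11 (sub;and) 2-wide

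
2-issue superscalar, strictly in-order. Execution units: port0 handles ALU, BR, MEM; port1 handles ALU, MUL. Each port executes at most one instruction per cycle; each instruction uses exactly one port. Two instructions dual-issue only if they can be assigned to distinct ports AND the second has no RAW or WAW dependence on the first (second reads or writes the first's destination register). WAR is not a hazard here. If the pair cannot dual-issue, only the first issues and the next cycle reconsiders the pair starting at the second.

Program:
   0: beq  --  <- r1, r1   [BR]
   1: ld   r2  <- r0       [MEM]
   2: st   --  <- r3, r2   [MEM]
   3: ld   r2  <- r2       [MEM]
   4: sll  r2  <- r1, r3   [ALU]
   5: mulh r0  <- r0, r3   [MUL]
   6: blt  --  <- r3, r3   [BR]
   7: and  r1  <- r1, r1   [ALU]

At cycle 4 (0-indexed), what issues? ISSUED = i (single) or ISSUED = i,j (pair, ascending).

#0 head=0: beq i0 no-port BR/MEM
#1 head=1: ld i1 no-port MEM/MEM
#2 head=2: st i2 no-port MEM/MEM
#3 head=3: ld i3 WAW r2
#4 head=4: sll/mulh i4+i5 dual
#5 head=6: blt/and i6+i7 dual

ISSUED = 4,5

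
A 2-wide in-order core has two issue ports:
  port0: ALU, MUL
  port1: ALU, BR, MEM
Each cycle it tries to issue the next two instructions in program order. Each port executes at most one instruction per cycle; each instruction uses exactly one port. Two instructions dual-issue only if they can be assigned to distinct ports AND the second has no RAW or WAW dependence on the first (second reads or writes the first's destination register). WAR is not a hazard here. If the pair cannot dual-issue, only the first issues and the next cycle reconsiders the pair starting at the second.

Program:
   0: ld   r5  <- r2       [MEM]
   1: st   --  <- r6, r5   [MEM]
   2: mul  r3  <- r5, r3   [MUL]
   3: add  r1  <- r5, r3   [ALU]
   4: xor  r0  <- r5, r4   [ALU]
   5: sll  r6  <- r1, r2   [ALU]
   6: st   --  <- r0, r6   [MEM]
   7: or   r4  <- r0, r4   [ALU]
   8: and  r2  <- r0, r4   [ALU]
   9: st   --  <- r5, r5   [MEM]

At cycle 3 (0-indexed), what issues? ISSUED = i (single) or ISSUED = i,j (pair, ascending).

t=0 i0:ld.MEM ; no-port MEM/MEM
t=1 i1&i2:st.MEM+mul.MUL ; pair
t=2 i3&i4:add.ALU+xor.ALU ; pair
t=3 i5:sll.ALU ; RAW r6
t=4 i6&i7:st.MEM+or.ALU ; pair
t=5 i8&i9:and.ALU+st.MEM ; pair

ISSUED = 5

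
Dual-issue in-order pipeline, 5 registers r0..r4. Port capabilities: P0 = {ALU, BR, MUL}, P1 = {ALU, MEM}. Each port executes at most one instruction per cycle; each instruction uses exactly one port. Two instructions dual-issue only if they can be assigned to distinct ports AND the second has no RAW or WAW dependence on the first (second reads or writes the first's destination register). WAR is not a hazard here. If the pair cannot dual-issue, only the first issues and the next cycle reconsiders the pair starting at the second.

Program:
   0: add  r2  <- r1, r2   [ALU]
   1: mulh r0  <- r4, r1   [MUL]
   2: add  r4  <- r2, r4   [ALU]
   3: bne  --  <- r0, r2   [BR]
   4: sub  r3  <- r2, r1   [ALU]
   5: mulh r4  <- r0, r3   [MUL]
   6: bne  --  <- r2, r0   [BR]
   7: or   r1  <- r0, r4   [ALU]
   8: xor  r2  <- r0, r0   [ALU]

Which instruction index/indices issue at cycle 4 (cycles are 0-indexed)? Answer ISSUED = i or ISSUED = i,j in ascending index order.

  cy0 -> i0+i1 (add.ALU;mulh.MUL) 2-wide
  cy1 -> i2+i3 (add.ALU;bne.BR) 2-wide
  cy2 -> i4 (sub.ALU) RAW r3
  cy3 -> i5 (mulh.MUL) no-port MUL/BR
  cy4 -> i6+i7 (bne.BR;or.ALU) 2-wide
  cy5 -> i8 (xor.ALU) tail

ISSUED = 6,7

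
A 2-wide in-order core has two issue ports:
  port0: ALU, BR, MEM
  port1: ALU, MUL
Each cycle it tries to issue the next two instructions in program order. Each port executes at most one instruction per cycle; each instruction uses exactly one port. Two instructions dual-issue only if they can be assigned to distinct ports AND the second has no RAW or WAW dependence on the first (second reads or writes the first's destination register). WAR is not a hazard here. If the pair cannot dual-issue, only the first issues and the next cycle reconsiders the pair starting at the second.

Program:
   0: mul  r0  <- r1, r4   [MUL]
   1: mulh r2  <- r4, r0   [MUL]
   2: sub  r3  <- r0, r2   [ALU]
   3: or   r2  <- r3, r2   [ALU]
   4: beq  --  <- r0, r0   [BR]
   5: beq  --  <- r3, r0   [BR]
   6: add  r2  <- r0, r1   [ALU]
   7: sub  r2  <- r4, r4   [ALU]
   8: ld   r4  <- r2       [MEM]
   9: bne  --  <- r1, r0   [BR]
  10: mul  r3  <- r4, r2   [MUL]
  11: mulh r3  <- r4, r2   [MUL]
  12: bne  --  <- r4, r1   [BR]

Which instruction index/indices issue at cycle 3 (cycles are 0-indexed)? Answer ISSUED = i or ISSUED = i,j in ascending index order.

ISSUED = 3,4

  cy0 -> i0 (mul.MUL) no-port MUL/MUL
  cy1 -> i1 (mulh.MUL) RAW r2
  cy2 -> i2 (sub.ALU) RAW r3
  cy3 -> i3&i4 (or.ALU+beq.BR) 2-wide
  cy4 -> i5&i6 (beq.BR+add.ALU) 2-wide
  cy5 -> i7 (sub.ALU) RAW r2
  cy6 -> i8 (ld.MEM) no-port MEM/BR
  cy7 -> i9&i10 (bne.BR+mul.MUL) 2-wide
  cy8 -> i11&i12 (mulh.MUL+bne.BR) 2-wide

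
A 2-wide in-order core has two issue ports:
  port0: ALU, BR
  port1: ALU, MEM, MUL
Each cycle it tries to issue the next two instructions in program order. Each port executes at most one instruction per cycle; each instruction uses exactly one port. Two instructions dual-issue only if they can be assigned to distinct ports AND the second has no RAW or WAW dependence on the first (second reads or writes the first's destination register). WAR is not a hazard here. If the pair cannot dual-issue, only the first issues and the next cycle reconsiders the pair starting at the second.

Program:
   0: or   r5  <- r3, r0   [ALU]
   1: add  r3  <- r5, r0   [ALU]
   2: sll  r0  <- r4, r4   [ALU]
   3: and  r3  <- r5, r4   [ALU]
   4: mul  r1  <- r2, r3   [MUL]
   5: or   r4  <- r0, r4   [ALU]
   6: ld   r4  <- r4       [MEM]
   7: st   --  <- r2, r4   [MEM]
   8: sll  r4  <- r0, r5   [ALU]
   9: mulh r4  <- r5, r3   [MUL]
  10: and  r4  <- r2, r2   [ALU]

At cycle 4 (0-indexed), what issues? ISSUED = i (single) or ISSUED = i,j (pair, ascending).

ISSUED = 6

0. or.ALU @i0  | RAW r5
1. add.ALU/sll.ALU @i1+i2  | 2-wide
2. and.ALU @i3  | RAW r3
3. mul.MUL/or.ALU @i4+i5  | 2-wide
4. ld.MEM @i6  | no-port MEM/MEM
5. st.MEM/sll.ALU @i7+i8  | 2-wide
6. mulh.MUL @i9  | WAW r4
7. and.ALU @i10  | tail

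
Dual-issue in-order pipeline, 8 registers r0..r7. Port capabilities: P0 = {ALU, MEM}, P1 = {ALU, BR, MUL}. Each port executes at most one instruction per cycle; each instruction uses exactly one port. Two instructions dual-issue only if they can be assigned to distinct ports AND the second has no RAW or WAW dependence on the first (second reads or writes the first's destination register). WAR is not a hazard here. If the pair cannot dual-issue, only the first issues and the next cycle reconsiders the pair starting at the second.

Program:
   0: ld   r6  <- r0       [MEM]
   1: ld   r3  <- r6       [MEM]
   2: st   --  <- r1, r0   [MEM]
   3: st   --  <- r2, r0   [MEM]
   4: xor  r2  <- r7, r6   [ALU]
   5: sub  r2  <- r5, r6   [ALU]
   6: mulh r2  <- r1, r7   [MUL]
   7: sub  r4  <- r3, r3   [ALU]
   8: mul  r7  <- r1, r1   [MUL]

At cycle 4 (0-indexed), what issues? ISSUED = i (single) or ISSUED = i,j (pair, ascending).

ISSUED = 5

#0 head=0: ld i0 no-port MEM/MEM
#1 head=1: ld i1 no-port MEM/MEM
#2 head=2: st i2 no-port MEM/MEM
#3 head=3: st xor i3+i4 2-wide
#4 head=5: sub i5 WAW r2
#5 head=6: mulh sub i6+i7 2-wide
#6 head=8: mul i8 tail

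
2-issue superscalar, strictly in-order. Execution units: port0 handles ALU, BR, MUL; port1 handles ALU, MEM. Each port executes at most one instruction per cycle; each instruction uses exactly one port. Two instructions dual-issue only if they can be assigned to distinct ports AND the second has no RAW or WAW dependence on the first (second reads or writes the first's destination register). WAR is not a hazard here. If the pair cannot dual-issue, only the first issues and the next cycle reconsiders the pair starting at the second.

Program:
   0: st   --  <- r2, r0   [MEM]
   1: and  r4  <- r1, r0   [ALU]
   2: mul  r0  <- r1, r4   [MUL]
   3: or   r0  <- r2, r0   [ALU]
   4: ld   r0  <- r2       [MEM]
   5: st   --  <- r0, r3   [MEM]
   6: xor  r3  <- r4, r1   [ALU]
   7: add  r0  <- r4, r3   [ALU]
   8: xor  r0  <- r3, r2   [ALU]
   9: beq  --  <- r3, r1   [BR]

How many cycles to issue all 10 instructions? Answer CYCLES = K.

  cy0 -> i0/i1 (st+and) 2-wide
  cy1 -> i2 (mul) RAW+WAW r0
  cy2 -> i3 (or) WAW r0
  cy3 -> i4 (ld) no-port MEM/MEM
  cy4 -> i5/i6 (st+xor) 2-wide
  cy5 -> i7 (add) WAW r0
  cy6 -> i8/i9 (xor+beq) 2-wide

CYCLES = 7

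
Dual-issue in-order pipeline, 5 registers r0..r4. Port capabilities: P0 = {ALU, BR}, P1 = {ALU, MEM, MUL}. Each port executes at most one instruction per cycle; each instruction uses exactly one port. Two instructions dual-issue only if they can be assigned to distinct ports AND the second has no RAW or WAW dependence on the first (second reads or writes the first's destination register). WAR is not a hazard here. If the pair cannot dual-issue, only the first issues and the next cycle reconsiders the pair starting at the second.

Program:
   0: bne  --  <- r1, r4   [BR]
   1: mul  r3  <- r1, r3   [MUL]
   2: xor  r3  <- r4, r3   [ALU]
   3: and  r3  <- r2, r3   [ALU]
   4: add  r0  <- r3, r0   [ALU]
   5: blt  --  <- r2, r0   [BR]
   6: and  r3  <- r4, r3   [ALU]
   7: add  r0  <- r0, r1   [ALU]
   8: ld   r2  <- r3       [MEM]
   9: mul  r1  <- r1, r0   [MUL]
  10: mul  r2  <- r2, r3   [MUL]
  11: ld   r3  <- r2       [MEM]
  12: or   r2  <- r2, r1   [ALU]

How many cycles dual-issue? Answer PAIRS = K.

c0: i0,i1 bne.BR+mul.MUL  pair
c1: i2 xor.ALU  RAW+WAW r3
c2: i3 and.ALU  RAW r3
c3: i4 add.ALU  RAW r0
c4: i5,i6 blt.BR+and.ALU  pair
c5: i7,i8 add.ALU+ld.MEM  pair
c6: i9 mul.MUL  no-port MUL/MUL
c7: i10 mul.MUL  no-port MUL/MEM
c8: i11,i12 ld.MEM+or.ALU  pair

PAIRS = 4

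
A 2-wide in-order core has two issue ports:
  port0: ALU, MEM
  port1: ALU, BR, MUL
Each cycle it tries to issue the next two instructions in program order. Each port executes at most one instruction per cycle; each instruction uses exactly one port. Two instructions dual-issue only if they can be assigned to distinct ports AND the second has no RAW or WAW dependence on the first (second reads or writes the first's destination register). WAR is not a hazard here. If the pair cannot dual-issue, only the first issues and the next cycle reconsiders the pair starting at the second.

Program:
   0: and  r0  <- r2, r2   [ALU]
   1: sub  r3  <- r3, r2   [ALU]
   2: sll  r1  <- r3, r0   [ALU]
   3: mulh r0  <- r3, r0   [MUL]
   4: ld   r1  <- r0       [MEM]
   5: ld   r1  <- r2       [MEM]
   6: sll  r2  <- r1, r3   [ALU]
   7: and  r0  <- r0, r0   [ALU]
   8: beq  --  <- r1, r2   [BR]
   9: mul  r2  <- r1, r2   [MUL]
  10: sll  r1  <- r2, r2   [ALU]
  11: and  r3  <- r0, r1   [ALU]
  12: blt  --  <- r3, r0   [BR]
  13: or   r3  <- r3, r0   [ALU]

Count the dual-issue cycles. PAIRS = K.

  cy0 -> i0,i1 (and.ALU;sub.ALU) dual
  cy1 -> i2,i3 (sll.ALU;mulh.MUL) dual
  cy2 -> i4 (ld.MEM) no-port MEM/MEM
  cy3 -> i5 (ld.MEM) RAW r1
  cy4 -> i6,i7 (sll.ALU;and.ALU) dual
  cy5 -> i8 (beq.BR) no-port BR/MUL
  cy6 -> i9 (mul.MUL) RAW r2
  cy7 -> i10 (sll.ALU) RAW r1
  cy8 -> i11 (and.ALU) RAW r3
  cy9 -> i12,i13 (blt.BR;or.ALU) dual

PAIRS = 4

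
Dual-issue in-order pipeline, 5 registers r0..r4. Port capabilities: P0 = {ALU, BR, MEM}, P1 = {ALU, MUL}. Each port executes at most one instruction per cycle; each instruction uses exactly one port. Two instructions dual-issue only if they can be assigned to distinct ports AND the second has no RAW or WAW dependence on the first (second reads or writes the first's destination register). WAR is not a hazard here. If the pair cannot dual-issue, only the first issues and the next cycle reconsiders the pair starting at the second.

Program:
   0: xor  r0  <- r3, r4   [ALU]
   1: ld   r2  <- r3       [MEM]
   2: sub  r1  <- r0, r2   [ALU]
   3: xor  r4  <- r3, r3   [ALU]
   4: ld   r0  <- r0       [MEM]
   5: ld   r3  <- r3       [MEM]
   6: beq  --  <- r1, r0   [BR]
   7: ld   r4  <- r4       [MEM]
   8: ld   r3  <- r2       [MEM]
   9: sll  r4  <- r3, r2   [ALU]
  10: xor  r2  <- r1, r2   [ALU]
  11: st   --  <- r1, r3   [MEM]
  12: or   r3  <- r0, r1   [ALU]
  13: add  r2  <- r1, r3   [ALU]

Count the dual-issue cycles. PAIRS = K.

PAIRS = 4

[0] i0+i1  xor.ALU ld.MEM  -- pair
[1] i2+i3  sub.ALU xor.ALU  -- pair
[2] i4  ld.MEM  -- no-port MEM/MEM
[3] i5  ld.MEM  -- no-port MEM/BR
[4] i6  beq.BR  -- no-port BR/MEM
[5] i7  ld.MEM  -- no-port MEM/MEM
[6] i8  ld.MEM  -- RAW r3
[7] i9+i10  sll.ALU xor.ALU  -- pair
[8] i11+i12  st.MEM or.ALU  -- pair
[9] i13  add.ALU  -- tail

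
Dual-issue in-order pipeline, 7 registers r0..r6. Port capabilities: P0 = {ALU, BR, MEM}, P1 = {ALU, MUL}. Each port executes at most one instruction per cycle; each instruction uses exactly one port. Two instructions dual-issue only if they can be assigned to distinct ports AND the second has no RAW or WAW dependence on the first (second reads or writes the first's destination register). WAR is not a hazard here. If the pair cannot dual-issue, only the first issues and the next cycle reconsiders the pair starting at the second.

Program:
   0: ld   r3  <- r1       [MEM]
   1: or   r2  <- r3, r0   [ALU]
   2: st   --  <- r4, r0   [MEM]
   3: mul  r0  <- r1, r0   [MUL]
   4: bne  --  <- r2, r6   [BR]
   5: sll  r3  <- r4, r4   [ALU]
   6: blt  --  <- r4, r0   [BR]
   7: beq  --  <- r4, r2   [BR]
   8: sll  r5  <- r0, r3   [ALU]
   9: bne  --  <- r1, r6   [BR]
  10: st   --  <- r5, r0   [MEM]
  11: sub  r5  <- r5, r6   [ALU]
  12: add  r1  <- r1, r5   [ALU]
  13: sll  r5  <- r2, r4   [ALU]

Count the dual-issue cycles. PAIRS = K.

#0 head=0: ld.MEM i0 RAW r3
#1 head=1: or.ALU+st.MEM i1,i2 dual
#2 head=3: mul.MUL+bne.BR i3,i4 dual
#3 head=5: sll.ALU+blt.BR i5,i6 dual
#4 head=7: beq.BR+sll.ALU i7,i8 dual
#5 head=9: bne.BR i9 no-port BR/MEM
#6 head=10: st.MEM+sub.ALU i10,i11 dual
#7 head=12: add.ALU+sll.ALU i12,i13 dual

PAIRS = 6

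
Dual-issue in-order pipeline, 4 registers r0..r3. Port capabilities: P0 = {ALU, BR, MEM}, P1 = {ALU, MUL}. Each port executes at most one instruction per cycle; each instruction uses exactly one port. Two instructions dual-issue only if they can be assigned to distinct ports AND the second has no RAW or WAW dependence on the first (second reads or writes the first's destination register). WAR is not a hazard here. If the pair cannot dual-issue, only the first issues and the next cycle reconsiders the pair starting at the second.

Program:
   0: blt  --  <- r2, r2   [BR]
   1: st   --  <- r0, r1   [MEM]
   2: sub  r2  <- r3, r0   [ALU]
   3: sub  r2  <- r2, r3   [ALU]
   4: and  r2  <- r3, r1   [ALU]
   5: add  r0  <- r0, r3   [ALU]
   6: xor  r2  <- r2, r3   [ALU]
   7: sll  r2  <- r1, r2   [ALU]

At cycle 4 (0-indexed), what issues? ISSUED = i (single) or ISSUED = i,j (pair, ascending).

ISSUED = 6

t=0 i0:blt ; no-port BR/MEM
t=1 i1,i2:st;sub ; dual
t=2 i3:sub ; WAW r2
t=3 i4,i5:and;add ; dual
t=4 i6:xor ; RAW+WAW r2
t=5 i7:sll ; tail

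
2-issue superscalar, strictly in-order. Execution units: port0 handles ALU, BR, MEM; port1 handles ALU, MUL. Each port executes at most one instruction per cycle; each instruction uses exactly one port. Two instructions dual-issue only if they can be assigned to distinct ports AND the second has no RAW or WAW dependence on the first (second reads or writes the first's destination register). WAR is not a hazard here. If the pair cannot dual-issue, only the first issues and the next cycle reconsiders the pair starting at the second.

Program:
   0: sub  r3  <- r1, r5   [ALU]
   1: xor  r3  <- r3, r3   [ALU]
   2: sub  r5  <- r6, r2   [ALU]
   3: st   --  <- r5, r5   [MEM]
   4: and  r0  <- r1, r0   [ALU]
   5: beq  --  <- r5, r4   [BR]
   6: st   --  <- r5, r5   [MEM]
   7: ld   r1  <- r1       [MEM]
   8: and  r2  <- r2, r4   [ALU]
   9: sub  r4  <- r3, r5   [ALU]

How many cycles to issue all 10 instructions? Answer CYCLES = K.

CYCLES = 7

t=0 i0:sub ; RAW+WAW r3
t=1 i1/i2:xor sub ; pair
t=2 i3/i4:st and ; pair
t=3 i5:beq ; no-port BR/MEM
t=4 i6:st ; no-port MEM/MEM
t=5 i7/i8:ld and ; pair
t=6 i9:sub ; tail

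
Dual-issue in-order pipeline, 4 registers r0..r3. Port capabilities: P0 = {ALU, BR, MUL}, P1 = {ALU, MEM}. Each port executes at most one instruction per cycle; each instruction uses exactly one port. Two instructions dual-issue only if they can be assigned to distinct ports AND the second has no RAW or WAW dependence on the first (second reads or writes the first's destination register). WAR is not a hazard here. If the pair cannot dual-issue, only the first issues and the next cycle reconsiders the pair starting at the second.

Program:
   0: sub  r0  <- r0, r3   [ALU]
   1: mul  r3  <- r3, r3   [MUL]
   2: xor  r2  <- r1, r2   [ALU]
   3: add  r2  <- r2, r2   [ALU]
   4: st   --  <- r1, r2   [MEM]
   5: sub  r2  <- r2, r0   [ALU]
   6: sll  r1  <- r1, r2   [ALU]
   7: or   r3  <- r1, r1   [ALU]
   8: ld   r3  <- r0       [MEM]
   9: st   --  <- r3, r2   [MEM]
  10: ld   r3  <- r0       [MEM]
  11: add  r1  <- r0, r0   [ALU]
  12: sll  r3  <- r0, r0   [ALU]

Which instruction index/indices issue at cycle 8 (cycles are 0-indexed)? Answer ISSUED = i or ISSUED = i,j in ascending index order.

ISSUED = 10,11

0. sub.ALU/mul.MUL @i0&i1  | 2-wide
1. xor.ALU @i2  | RAW+WAW r2
2. add.ALU @i3  | RAW r2
3. st.MEM/sub.ALU @i4&i5  | 2-wide
4. sll.ALU @i6  | RAW r1
5. or.ALU @i7  | WAW r3
6. ld.MEM @i8  | no-port MEM/MEM
7. st.MEM @i9  | no-port MEM/MEM
8. ld.MEM/add.ALU @i10&i11  | 2-wide
9. sll.ALU @i12  | tail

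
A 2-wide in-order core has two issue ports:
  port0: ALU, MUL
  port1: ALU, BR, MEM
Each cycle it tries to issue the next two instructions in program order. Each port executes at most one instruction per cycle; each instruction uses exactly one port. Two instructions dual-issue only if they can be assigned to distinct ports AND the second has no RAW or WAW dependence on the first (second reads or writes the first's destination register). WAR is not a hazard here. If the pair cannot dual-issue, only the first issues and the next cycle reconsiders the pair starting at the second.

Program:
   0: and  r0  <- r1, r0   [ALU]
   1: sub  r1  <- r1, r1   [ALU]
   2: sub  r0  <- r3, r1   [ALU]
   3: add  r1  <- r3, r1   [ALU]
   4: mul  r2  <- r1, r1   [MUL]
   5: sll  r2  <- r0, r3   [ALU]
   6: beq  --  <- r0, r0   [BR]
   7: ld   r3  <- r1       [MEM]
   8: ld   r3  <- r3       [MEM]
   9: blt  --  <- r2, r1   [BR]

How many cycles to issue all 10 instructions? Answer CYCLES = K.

CYCLES = 7

  cy0 -> i0&i1 (and.ALU sub.ALU) pair
  cy1 -> i2&i3 (sub.ALU add.ALU) pair
  cy2 -> i4 (mul.MUL) WAW r2
  cy3 -> i5&i6 (sll.ALU beq.BR) pair
  cy4 -> i7 (ld.MEM) no-port MEM/MEM
  cy5 -> i8 (ld.MEM) no-port MEM/BR
  cy6 -> i9 (blt.BR) tail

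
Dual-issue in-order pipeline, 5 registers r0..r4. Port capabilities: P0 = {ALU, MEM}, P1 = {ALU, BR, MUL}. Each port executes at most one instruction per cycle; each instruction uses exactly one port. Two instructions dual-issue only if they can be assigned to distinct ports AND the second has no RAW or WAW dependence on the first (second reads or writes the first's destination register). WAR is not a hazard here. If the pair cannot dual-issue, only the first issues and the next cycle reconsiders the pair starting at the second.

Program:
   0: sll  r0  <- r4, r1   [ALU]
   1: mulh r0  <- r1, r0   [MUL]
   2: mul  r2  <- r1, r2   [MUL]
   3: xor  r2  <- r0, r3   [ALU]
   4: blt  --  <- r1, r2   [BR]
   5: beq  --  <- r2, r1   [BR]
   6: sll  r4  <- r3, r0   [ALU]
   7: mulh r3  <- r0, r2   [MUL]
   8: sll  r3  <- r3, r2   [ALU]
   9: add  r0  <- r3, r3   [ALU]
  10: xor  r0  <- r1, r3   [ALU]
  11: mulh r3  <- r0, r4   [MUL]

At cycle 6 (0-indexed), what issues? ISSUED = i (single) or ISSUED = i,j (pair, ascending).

[0] i0  sll.ALU  -- RAW+WAW r0
[1] i1  mulh.MUL  -- no-port MUL/MUL
[2] i2  mul.MUL  -- WAW r2
[3] i3  xor.ALU  -- RAW r2
[4] i4  blt.BR  -- no-port BR/BR
[5] i5,i6  beq.BR/sll.ALU  -- dual
[6] i7  mulh.MUL  -- RAW+WAW r3
[7] i8  sll.ALU  -- RAW r3
[8] i9  add.ALU  -- WAW r0
[9] i10  xor.ALU  -- RAW r0
[10] i11  mulh.MUL  -- tail

ISSUED = 7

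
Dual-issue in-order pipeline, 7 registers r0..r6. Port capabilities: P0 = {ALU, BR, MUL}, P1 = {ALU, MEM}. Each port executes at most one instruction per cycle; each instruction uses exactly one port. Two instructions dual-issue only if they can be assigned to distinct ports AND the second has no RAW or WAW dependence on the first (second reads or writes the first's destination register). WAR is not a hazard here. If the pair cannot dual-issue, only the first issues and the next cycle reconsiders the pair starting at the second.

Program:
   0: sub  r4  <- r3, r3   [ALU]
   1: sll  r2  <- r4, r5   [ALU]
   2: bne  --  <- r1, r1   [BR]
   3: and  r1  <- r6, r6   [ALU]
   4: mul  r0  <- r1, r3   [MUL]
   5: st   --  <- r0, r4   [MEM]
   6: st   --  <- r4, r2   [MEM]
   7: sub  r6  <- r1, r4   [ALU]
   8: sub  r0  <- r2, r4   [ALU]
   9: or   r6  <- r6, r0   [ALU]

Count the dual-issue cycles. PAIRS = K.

#0 head=0: sub i0 RAW r4
#1 head=1: sll/bne i1&i2 2-wide
#2 head=3: and i3 RAW r1
#3 head=4: mul i4 RAW r0
#4 head=5: st i5 no-port MEM/MEM
#5 head=6: st/sub i6&i7 2-wide
#6 head=8: sub i8 RAW r0
#7 head=9: or i9 tail

PAIRS = 2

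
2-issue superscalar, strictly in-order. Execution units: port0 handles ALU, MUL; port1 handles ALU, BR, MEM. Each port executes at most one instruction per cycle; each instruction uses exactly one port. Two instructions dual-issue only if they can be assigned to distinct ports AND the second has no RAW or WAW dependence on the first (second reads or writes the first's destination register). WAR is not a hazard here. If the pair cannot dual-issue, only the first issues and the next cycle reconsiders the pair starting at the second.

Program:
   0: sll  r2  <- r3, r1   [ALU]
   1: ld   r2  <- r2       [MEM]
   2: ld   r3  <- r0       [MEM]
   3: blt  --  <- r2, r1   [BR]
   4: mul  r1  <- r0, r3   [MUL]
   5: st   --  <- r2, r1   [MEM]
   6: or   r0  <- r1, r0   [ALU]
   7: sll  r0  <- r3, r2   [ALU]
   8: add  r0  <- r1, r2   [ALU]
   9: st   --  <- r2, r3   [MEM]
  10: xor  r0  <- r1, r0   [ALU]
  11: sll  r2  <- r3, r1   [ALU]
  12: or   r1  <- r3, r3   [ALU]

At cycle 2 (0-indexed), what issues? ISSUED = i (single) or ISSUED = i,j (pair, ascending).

#0 head=0: sll i0 RAW+WAW r2
#1 head=1: ld i1 no-port MEM/MEM
#2 head=2: ld i2 no-port MEM/BR
#3 head=3: blt/mul i3+i4 dual
#4 head=5: st/or i5+i6 dual
#5 head=7: sll i7 WAW r0
#6 head=8: add/st i8+i9 dual
#7 head=10: xor/sll i10+i11 dual
#8 head=12: or i12 tail

ISSUED = 2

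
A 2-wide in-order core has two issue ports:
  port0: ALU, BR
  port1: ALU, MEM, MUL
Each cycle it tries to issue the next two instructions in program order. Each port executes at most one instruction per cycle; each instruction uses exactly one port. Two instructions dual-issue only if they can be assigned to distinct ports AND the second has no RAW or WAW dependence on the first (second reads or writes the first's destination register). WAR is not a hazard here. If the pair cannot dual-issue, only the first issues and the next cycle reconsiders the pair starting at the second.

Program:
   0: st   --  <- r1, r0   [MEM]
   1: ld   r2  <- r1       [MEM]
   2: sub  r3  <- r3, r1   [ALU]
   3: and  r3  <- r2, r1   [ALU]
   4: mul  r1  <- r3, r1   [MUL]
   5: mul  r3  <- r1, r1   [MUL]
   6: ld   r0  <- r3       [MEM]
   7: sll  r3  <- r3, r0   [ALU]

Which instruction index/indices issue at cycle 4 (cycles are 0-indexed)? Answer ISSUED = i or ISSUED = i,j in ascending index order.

ISSUED = 5

[0] i0  st.MEM  -- no-port MEM/MEM
[1] i1,i2  ld.MEM;sub.ALU  -- dual
[2] i3  and.ALU  -- RAW r3
[3] i4  mul.MUL  -- no-port MUL/MUL
[4] i5  mul.MUL  -- no-port MUL/MEM
[5] i6  ld.MEM  -- RAW r0
[6] i7  sll.ALU  -- tail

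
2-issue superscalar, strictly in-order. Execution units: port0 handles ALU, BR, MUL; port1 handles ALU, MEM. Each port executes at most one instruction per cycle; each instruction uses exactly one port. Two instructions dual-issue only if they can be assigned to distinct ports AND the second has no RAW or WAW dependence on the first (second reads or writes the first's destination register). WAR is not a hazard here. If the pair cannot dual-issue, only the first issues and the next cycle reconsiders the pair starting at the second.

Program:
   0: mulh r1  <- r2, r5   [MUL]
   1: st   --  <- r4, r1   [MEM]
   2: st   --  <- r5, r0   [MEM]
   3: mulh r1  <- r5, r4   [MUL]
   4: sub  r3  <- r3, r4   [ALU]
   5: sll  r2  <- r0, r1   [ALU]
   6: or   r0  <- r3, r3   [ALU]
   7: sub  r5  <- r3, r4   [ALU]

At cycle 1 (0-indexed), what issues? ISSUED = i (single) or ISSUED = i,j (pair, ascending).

ISSUED = 1

0. mulh @i0  | RAW r1
1. st @i1  | no-port MEM/MEM
2. st;mulh @i2&i3  | 2-wide
3. sub;sll @i4&i5  | 2-wide
4. or;sub @i6&i7  | 2-wide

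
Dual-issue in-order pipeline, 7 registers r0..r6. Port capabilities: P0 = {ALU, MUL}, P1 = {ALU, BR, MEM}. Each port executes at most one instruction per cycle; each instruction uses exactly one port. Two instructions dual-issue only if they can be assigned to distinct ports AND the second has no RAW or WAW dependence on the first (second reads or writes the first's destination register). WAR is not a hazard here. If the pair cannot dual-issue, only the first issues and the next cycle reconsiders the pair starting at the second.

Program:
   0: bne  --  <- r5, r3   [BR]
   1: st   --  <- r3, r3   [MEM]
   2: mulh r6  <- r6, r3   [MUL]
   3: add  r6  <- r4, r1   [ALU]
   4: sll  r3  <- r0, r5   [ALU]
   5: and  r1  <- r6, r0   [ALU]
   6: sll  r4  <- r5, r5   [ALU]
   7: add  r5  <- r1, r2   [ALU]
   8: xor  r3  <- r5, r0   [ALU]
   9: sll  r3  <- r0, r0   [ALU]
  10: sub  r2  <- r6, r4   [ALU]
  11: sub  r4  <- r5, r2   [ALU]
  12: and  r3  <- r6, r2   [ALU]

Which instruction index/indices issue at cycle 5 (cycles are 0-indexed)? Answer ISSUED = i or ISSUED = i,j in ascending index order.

ISSUED = 8

  cy0 -> i0 (bne.BR) no-port BR/MEM
  cy1 -> i1+i2 (st.MEM/mulh.MUL) 2-wide
  cy2 -> i3+i4 (add.ALU/sll.ALU) 2-wide
  cy3 -> i5+i6 (and.ALU/sll.ALU) 2-wide
  cy4 -> i7 (add.ALU) RAW r5
  cy5 -> i8 (xor.ALU) WAW r3
  cy6 -> i9+i10 (sll.ALU/sub.ALU) 2-wide
  cy7 -> i11+i12 (sub.ALU/and.ALU) 2-wide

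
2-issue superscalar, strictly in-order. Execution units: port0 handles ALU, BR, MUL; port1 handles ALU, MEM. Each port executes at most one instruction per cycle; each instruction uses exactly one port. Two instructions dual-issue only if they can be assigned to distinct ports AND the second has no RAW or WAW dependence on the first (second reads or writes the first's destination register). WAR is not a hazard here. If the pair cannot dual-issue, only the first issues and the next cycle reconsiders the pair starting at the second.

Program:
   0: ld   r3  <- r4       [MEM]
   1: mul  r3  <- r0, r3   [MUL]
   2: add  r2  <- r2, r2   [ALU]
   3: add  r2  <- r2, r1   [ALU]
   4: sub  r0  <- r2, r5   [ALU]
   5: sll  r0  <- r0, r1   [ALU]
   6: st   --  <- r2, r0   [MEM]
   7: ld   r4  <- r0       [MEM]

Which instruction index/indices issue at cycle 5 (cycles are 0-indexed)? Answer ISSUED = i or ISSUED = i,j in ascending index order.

ISSUED = 6

0. ld.MEM @i0  | RAW+WAW r3
1. mul.MUL/add.ALU @i1,i2  | pair
2. add.ALU @i3  | RAW r2
3. sub.ALU @i4  | RAW+WAW r0
4. sll.ALU @i5  | RAW r0
5. st.MEM @i6  | no-port MEM/MEM
6. ld.MEM @i7  | tail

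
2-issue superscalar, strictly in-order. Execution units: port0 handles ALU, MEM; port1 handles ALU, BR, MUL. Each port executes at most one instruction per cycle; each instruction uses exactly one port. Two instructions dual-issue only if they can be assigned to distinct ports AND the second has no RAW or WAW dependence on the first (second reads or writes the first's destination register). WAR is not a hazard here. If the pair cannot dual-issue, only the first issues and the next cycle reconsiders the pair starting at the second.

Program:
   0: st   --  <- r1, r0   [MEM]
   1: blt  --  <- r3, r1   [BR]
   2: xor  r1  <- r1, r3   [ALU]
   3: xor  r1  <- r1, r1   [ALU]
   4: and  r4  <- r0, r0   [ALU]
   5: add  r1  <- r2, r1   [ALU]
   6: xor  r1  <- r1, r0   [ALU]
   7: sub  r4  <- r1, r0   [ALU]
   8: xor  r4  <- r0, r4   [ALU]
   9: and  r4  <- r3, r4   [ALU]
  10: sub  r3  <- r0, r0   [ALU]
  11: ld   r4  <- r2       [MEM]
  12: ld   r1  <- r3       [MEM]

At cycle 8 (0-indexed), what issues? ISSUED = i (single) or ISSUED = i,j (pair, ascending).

#0 head=0: st.MEM blt.BR i0/i1 pair
#1 head=2: xor.ALU i2 RAW+WAW r1
#2 head=3: xor.ALU and.ALU i3/i4 pair
#3 head=5: add.ALU i5 RAW+WAW r1
#4 head=6: xor.ALU i6 RAW r1
#5 head=7: sub.ALU i7 RAW+WAW r4
#6 head=8: xor.ALU i8 RAW+WAW r4
#7 head=9: and.ALU sub.ALU i9/i10 pair
#8 head=11: ld.MEM i11 no-port MEM/MEM
#9 head=12: ld.MEM i12 tail

ISSUED = 11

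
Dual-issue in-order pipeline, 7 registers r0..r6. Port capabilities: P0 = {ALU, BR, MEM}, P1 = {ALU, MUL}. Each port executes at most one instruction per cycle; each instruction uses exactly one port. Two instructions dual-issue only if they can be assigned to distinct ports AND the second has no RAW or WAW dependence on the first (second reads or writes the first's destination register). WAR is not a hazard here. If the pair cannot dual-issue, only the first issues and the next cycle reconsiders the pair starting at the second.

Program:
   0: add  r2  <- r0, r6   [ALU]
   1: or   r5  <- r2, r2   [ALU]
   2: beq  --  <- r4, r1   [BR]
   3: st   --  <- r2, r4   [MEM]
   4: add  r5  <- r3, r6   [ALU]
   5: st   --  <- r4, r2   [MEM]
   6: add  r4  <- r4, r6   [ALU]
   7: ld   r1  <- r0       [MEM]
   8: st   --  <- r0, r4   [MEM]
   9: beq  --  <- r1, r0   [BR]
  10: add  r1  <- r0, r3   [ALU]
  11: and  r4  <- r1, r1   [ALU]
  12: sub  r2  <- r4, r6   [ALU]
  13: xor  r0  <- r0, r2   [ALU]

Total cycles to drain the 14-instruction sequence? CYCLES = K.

CYCLES = 10

t=0 i0:add ; RAW r2
t=1 i1&i2:or;beq ; dual
t=2 i3&i4:st;add ; dual
t=3 i5&i6:st;add ; dual
t=4 i7:ld ; no-port MEM/MEM
t=5 i8:st ; no-port MEM/BR
t=6 i9&i10:beq;add ; dual
t=7 i11:and ; RAW r4
t=8 i12:sub ; RAW r2
t=9 i13:xor ; tail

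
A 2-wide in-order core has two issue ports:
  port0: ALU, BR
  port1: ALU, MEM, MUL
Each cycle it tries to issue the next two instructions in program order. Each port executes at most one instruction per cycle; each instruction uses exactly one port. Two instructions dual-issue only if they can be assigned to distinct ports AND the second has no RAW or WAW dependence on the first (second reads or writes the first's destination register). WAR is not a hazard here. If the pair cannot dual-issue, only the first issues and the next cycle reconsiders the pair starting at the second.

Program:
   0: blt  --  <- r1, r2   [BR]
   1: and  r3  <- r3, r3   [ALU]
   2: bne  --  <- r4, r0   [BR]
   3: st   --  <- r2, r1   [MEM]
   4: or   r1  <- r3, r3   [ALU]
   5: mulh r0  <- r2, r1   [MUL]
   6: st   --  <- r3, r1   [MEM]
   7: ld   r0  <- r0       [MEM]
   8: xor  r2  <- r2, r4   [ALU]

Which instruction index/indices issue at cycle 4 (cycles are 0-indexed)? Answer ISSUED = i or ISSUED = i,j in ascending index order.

ISSUED = 6

[0] i0+i1  blt.BR and.ALU  -- pair
[1] i2+i3  bne.BR st.MEM  -- pair
[2] i4  or.ALU  -- RAW r1
[3] i5  mulh.MUL  -- no-port MUL/MEM
[4] i6  st.MEM  -- no-port MEM/MEM
[5] i7+i8  ld.MEM xor.ALU  -- pair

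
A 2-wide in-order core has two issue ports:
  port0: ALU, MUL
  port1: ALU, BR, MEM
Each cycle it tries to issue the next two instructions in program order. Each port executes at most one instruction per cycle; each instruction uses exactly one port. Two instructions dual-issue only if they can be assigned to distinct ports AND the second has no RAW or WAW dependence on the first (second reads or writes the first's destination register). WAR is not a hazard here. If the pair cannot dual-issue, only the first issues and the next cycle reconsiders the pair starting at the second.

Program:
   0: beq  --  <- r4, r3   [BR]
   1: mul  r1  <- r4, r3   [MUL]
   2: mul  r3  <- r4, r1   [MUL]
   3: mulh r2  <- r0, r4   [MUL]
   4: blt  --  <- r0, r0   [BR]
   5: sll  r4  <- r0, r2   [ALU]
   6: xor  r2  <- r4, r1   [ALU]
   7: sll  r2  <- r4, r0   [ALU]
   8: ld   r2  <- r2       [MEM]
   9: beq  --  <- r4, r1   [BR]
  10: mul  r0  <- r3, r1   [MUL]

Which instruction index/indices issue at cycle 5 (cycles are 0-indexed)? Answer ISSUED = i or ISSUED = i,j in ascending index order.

[0] i0/i1  beq mul  -- 2-wide
[1] i2  mul  -- no-port MUL/MUL
[2] i3/i4  mulh blt  -- 2-wide
[3] i5  sll  -- RAW r4
[4] i6  xor  -- WAW r2
[5] i7  sll  -- RAW+WAW r2
[6] i8  ld  -- no-port MEM/BR
[7] i9/i10  beq mul  -- 2-wide

ISSUED = 7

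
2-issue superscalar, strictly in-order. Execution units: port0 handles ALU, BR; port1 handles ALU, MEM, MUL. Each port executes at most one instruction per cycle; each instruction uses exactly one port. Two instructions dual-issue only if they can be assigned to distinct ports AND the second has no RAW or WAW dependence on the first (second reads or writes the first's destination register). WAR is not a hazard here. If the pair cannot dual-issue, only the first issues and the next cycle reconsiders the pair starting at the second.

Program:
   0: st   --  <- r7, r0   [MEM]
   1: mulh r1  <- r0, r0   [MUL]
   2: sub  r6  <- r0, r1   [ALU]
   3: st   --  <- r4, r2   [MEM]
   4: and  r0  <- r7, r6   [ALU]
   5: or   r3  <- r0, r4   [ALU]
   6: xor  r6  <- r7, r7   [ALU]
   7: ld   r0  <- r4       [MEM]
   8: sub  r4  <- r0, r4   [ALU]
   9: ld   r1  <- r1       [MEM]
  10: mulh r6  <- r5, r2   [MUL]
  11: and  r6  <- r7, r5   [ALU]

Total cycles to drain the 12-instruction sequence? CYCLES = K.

CYCLES = 9

t=0 i0:st.MEM ; no-port MEM/MUL
t=1 i1:mulh.MUL ; RAW r1
t=2 i2/i3:sub.ALU/st.MEM ; pair
t=3 i4:and.ALU ; RAW r0
t=4 i5/i6:or.ALU/xor.ALU ; pair
t=5 i7:ld.MEM ; RAW r0
t=6 i8/i9:sub.ALU/ld.MEM ; pair
t=7 i10:mulh.MUL ; WAW r6
t=8 i11:and.ALU ; tail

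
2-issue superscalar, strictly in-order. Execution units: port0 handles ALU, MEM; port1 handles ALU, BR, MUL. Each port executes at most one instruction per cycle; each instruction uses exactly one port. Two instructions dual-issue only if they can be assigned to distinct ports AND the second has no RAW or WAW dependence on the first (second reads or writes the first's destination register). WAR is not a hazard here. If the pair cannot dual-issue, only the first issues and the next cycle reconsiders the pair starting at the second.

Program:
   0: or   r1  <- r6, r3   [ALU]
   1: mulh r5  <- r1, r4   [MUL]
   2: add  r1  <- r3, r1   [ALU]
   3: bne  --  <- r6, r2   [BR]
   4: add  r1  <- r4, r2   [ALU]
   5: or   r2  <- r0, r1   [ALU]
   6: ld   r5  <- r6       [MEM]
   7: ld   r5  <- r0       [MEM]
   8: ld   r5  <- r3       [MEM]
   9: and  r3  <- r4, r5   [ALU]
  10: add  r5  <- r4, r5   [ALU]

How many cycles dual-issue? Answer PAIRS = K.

t=0 i0:or ; RAW r1
t=1 i1+i2:mulh/add ; 2-wide
t=2 i3+i4:bne/add ; 2-wide
t=3 i5+i6:or/ld ; 2-wide
t=4 i7:ld ; no-port MEM/MEM
t=5 i8:ld ; RAW r5
t=6 i9+i10:and/add ; 2-wide

PAIRS = 4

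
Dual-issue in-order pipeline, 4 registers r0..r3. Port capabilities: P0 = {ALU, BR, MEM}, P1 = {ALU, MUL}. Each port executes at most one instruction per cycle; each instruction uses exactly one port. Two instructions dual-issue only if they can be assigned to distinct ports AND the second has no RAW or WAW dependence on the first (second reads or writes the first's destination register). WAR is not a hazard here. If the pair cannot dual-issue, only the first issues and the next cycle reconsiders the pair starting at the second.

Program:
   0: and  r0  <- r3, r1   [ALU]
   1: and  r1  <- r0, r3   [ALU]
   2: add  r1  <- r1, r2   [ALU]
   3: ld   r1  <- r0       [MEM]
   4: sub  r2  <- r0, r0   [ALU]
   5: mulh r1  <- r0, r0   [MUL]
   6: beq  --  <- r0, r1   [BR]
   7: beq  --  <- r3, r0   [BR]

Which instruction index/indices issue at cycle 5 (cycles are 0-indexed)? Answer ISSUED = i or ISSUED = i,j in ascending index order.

c0: i0 and.ALU  RAW r0
c1: i1 and.ALU  RAW+WAW r1
c2: i2 add.ALU  WAW r1
c3: i3+i4 ld.MEM/sub.ALU  2-wide
c4: i5 mulh.MUL  RAW r1
c5: i6 beq.BR  no-port BR/BR
c6: i7 beq.BR  tail

ISSUED = 6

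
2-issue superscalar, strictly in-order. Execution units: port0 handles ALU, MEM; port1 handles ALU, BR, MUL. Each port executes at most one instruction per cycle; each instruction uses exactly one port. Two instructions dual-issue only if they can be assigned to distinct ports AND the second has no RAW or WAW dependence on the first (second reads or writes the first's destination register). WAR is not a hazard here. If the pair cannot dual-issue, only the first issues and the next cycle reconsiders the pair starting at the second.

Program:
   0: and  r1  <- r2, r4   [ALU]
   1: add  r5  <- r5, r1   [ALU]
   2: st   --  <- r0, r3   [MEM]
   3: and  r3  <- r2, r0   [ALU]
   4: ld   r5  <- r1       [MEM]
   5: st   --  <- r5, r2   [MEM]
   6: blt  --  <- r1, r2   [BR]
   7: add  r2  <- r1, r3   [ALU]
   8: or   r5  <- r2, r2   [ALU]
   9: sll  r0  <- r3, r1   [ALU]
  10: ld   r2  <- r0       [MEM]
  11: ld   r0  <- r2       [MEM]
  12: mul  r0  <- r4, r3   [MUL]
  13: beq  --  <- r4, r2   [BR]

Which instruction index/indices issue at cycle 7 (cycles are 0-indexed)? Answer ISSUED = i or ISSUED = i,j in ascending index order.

0. and.ALU @i0  | RAW r1
1. add.ALU/st.MEM @i1&i2  | dual
2. and.ALU/ld.MEM @i3&i4  | dual
3. st.MEM/blt.BR @i5&i6  | dual
4. add.ALU @i7  | RAW r2
5. or.ALU/sll.ALU @i8&i9  | dual
6. ld.MEM @i10  | no-port MEM/MEM
7. ld.MEM @i11  | WAW r0
8. mul.MUL @i12  | no-port MUL/BR
9. beq.BR @i13  | tail

ISSUED = 11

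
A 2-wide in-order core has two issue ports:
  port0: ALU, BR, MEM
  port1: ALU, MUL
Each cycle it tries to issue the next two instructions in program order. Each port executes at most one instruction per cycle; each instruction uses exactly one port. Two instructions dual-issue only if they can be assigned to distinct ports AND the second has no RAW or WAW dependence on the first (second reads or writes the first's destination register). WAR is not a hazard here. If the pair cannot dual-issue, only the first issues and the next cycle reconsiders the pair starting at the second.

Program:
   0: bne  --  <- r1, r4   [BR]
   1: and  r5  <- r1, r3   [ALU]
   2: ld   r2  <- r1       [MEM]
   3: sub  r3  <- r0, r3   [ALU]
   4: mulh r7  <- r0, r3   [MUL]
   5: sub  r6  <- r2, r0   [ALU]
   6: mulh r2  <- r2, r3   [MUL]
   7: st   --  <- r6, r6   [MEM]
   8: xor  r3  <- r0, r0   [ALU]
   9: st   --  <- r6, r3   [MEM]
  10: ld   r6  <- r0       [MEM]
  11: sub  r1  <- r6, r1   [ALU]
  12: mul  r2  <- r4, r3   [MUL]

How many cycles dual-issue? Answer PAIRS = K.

PAIRS = 5

t=0 i0,i1:bne.BR and.ALU ; dual
t=1 i2,i3:ld.MEM sub.ALU ; dual
t=2 i4,i5:mulh.MUL sub.ALU ; dual
t=3 i6,i7:mulh.MUL st.MEM ; dual
t=4 i8:xor.ALU ; RAW r3
t=5 i9:st.MEM ; no-port MEM/MEM
t=6 i10:ld.MEM ; RAW r6
t=7 i11,i12:sub.ALU mul.MUL ; dual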